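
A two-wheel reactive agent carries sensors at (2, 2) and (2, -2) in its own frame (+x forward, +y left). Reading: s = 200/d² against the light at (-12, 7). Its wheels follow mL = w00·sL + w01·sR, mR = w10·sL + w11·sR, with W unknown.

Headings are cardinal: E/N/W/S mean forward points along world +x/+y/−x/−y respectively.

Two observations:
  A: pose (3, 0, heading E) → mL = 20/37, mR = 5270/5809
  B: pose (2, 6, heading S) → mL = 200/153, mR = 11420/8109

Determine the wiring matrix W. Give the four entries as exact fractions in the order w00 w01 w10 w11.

obs A: pose=(3,0,E) → sL=100/157, sR=20/37, mL=20/37, mR=5270/5809
obs B: pose=(2,6,S) → sL=40/53, sR=200/153, mL=200/153, mR=11420/8109
sensor matrix S = [[100/157, 20/37], [40/53, 200/153]]; det S = 20003200/47105181
solve [mL_A; mL_B] = S·[w00; w01] and [mR_A; mR_B] = S·[w10; w11]:
  w00 = 0, w01 = 1, w10 = 1, w11 = 1/2

0 1 1 1/2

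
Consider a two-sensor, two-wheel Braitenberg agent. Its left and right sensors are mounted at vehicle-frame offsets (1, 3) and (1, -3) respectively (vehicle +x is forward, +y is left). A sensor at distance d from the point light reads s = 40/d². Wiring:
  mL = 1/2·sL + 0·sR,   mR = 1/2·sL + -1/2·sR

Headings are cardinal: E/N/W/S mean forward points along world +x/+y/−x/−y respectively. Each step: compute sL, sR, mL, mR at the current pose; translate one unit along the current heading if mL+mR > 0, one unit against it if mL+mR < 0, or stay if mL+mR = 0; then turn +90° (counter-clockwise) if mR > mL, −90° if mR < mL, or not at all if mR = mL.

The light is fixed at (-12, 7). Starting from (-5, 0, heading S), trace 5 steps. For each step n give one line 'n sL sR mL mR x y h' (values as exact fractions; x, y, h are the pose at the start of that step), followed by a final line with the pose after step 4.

0 10/41 1/2 5/41 -21/164 -5 0 S
1 40/117 8/9 20/117 -32/117 -5 1 W
2 4/5 20/73 2/5 96/365 -4 1 N
3 8/17 8/29 4/17 48/493 -4 2 E
4 2/9 5/9 1/9 -1/6 -3 2 S
final -3 3 W

n=0: pose=(-5,0,S); sL=10/41, sR=1/2; mL=5/41, mR=-21/164; mL+mR=-1/164 → advance -1; mR−mL=-1/4 → turn -1·90°
n=1: pose=(-5,1,W); sL=40/117, sR=8/9; mL=20/117, mR=-32/117; mL+mR=-4/39 → advance -1; mR−mL=-4/9 → turn -1·90°
n=2: pose=(-4,1,N); sL=4/5, sR=20/73; mL=2/5, mR=96/365; mL+mR=242/365 → advance +1; mR−mL=-10/73 → turn -1·90°
n=3: pose=(-4,2,E); sL=8/17, sR=8/29; mL=4/17, mR=48/493; mL+mR=164/493 → advance +1; mR−mL=-4/29 → turn -1·90°
n=4: pose=(-3,2,S); sL=2/9, sR=5/9; mL=1/9, mR=-1/6; mL+mR=-1/18 → advance -1; mR−mL=-5/18 → turn -1·90°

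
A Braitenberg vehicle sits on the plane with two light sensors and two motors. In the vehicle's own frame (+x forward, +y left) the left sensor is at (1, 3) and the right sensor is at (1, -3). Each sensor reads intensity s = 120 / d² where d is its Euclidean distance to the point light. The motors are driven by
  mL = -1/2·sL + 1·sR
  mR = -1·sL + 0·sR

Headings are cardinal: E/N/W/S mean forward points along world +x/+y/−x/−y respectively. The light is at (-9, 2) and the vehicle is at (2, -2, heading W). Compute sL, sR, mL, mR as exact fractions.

left sensor world pos  = (1, -5); dL² = 149
right sensor world pos = (1, 1); dR² = 101
sL = 120/149 = 120/149
sR = 120/101 = 120/101
mL = -1/2·sL + 1·sR = 11820/15049
mR = -1·sL + 0·sR = -120/149

120/149 120/101 11820/15049 -120/149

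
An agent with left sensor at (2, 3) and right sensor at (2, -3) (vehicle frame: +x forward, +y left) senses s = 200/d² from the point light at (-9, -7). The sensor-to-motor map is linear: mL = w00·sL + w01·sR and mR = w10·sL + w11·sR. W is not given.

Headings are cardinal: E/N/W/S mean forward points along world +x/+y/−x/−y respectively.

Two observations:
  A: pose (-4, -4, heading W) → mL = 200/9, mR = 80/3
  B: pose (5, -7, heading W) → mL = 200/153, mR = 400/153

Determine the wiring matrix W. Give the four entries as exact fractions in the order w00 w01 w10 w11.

obs A: pose=(-4,-4,W) → sL=200/9, sR=40/9, mL=200/9, mR=80/3
obs B: pose=(5,-7,W) → sL=200/153, sR=200/153, mL=200/153, mR=400/153
sensor matrix S = [[200/9, 40/9], [200/153, 200/153]]; det S = 32000/1377
solve [mL_A; mL_B] = S·[w00; w01] and [mR_A; mR_B] = S·[w10; w11]:
  w00 = 1, w01 = 0, w10 = 1, w11 = 1

1 0 1 1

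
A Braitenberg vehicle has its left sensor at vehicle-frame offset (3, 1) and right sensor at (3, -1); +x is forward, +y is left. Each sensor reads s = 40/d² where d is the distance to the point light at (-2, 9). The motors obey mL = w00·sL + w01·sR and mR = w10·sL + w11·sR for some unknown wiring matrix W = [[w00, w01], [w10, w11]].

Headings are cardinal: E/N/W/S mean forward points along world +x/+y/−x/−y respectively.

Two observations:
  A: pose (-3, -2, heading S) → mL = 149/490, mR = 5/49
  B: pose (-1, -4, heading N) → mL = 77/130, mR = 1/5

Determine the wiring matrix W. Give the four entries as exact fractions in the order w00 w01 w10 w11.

1 1/2 1/2 0

obs A: pose=(-3,-2,S) → sL=10/49, sR=1/5, mL=149/490, mR=5/49
obs B: pose=(-1,-4,N) → sL=2/5, sR=5/13, mL=77/130, mR=1/5
sensor matrix S = [[10/49, 1/5], [2/5, 5/13]]; det S = -24/15925
solve [mL_A; mL_B] = S·[w00; w01] and [mR_A; mR_B] = S·[w10; w11]:
  w00 = 1, w01 = 1/2, w10 = 1/2, w11 = 0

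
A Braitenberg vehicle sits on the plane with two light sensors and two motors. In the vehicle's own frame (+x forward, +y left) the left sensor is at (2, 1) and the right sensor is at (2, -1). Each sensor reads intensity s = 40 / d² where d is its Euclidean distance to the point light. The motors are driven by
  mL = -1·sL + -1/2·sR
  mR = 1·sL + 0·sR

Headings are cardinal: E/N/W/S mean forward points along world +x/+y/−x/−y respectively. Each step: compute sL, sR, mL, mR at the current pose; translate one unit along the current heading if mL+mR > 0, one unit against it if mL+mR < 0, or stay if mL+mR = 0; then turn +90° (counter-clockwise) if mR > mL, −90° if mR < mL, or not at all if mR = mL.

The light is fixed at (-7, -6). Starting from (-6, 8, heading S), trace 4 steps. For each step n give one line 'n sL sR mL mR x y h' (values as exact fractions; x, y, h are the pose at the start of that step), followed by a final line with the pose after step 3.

n=0: pose=(-6,8,S); sL=10/37, sR=5/18; mL=-545/1332, mR=10/37; mL+mR=-5/36 → advance -1; mR−mL=905/1332 → turn +1·90°
n=1: pose=(-6,9,E); sL=8/53, sR=8/41; mL=-540/2173, mR=8/53; mL+mR=-4/41 → advance -1; mR−mL=868/2173 → turn +1·90°
n=2: pose=(-7,9,N); sL=4/29, sR=4/29; mL=-6/29, mR=4/29; mL+mR=-2/29 → advance -1; mR−mL=10/29 → turn +1·90°
n=3: pose=(-7,8,W); sL=40/173, sR=40/229; mL=-12620/39617, mR=40/173; mL+mR=-20/229 → advance -1; mR−mL=21780/39617 → turn +1·90°

0 10/37 5/18 -545/1332 10/37 -6 8 S
1 8/53 8/41 -540/2173 8/53 -6 9 E
2 4/29 4/29 -6/29 4/29 -7 9 N
3 40/173 40/229 -12620/39617 40/173 -7 8 W
final -6 8 S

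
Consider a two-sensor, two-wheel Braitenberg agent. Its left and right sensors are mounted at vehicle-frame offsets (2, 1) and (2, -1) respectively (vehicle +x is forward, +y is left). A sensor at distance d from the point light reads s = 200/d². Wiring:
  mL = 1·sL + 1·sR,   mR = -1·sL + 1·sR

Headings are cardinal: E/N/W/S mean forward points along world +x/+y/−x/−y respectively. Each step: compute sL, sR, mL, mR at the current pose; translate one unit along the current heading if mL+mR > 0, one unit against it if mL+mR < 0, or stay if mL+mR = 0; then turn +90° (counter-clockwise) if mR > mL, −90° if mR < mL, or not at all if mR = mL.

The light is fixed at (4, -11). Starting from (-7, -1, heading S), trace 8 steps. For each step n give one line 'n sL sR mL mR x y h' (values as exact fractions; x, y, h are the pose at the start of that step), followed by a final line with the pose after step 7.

n=0: pose=(-7,-1,S); sL=50/41, sR=25/26; mL=2325/1066, mR=-275/1066; mL+mR=25/13 → advance +1; mR−mL=-100/41 → turn -1·90°
n=1: pose=(-7,-2,W); sL=200/233, sR=200/269; mL=100400/62677, mR=-7200/62677; mL+mR=400/269 → advance +1; mR−mL=-400/233 → turn -1·90°
n=2: pose=(-8,-2,N); sL=20/29, sR=100/121; mL=5320/3509, mR=480/3509; mL+mR=200/121 → advance +1; mR−mL=-40/29 → turn -1·90°
n=3: pose=(-8,-1,E); sL=200/221, sR=200/181; mL=80400/40001, mR=8000/40001; mL+mR=400/181 → advance +1; mR−mL=-400/221 → turn -1·90°
n=4: pose=(-7,-1,S); sL=50/41, sR=25/26; mL=2325/1066, mR=-275/1066; mL+mR=25/13 → advance +1; mR−mL=-100/41 → turn -1·90°
n=5: pose=(-7,-2,W); sL=200/233, sR=200/269; mL=100400/62677, mR=-7200/62677; mL+mR=400/269 → advance +1; mR−mL=-400/233 → turn -1·90°
n=6: pose=(-8,-2,N); sL=20/29, sR=100/121; mL=5320/3509, mR=480/3509; mL+mR=200/121 → advance +1; mR−mL=-40/29 → turn -1·90°
n=7: pose=(-8,-1,E); sL=200/221, sR=200/181; mL=80400/40001, mR=8000/40001; mL+mR=400/181 → advance +1; mR−mL=-400/221 → turn -1·90°

0 50/41 25/26 2325/1066 -275/1066 -7 -1 S
1 200/233 200/269 100400/62677 -7200/62677 -7 -2 W
2 20/29 100/121 5320/3509 480/3509 -8 -2 N
3 200/221 200/181 80400/40001 8000/40001 -8 -1 E
4 50/41 25/26 2325/1066 -275/1066 -7 -1 S
5 200/233 200/269 100400/62677 -7200/62677 -7 -2 W
6 20/29 100/121 5320/3509 480/3509 -8 -2 N
7 200/221 200/181 80400/40001 8000/40001 -8 -1 E
final -7 -1 S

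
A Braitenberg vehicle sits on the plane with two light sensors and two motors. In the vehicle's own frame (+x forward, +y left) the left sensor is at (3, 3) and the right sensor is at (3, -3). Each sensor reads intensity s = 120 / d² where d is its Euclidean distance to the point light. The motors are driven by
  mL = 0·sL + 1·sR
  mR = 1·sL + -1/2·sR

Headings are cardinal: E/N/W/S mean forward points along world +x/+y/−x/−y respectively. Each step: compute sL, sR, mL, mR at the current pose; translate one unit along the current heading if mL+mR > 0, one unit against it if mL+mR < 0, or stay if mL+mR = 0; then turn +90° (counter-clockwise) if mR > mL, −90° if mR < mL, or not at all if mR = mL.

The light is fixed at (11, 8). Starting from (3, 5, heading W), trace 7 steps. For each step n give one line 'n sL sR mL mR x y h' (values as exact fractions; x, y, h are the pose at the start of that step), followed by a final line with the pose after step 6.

n=0: pose=(3,5,W); sL=120/157, sR=120/121; mL=120/121, mR=5100/18997; mL+mR=23940/18997 → advance +1; mR−mL=-13740/18997 → turn -1·90°
n=1: pose=(2,5,N); sL=5/6, sR=10/3; mL=10/3, mR=-5/6; mL+mR=5/2 → advance +1; mR−mL=-25/6 → turn -1·90°
n=2: pose=(2,6,E); sL=120/37, sR=120/61; mL=120/61, mR=5100/2257; mL+mR=9540/2257 → advance +1; mR−mL=660/2257 → turn +1·90°
n=3: pose=(3,6,N); sL=60/61, sR=60/13; mL=60/13, mR=-1050/793; mL+mR=2610/793 → advance +1; mR−mL=-4710/793 → turn -1·90°
n=4: pose=(3,7,E); sL=120/29, sR=120/41; mL=120/41, mR=3180/1189; mL+mR=6660/1189 → advance +1; mR−mL=-300/1189 → turn -1·90°
n=5: pose=(4,7,S); sL=15/4, sR=30/29; mL=30/29, mR=375/116; mL+mR=495/116 → advance +1; mR−mL=255/116 → turn +1·90°
n=6: pose=(4,6,E); sL=120/17, sR=120/41; mL=120/41, mR=3900/697; mL+mR=5940/697 → advance +1; mR−mL=1860/697 → turn +1·90°

0 120/157 120/121 120/121 5100/18997 3 5 W
1 5/6 10/3 10/3 -5/6 2 5 N
2 120/37 120/61 120/61 5100/2257 2 6 E
3 60/61 60/13 60/13 -1050/793 3 6 N
4 120/29 120/41 120/41 3180/1189 3 7 E
5 15/4 30/29 30/29 375/116 4 7 S
6 120/17 120/41 120/41 3900/697 4 6 E
final 5 6 N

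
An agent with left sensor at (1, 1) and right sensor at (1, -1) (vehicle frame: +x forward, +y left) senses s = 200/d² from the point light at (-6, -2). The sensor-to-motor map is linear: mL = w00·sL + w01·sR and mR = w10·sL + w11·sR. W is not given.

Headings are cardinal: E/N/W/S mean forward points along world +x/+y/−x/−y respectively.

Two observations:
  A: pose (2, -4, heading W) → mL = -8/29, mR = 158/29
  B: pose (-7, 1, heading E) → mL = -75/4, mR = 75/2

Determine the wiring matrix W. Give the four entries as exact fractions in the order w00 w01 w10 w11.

obs A: pose=(2,-4,W) → sL=100/29, sR=4, mL=-8/29, mR=158/29
obs B: pose=(-7,1,E) → sL=25/2, sR=50, mL=-75/4, mR=75/2
sensor matrix S = [[100/29, 4], [25/2, 50]]; det S = 3550/29
solve [mL_A; mL_B] = S·[w00; w01] and [mR_A; mR_B] = S·[w10; w11]:
  w00 = 1/2, w01 = -1/2, w10 = 1, w11 = 1/2

1/2 -1/2 1 1/2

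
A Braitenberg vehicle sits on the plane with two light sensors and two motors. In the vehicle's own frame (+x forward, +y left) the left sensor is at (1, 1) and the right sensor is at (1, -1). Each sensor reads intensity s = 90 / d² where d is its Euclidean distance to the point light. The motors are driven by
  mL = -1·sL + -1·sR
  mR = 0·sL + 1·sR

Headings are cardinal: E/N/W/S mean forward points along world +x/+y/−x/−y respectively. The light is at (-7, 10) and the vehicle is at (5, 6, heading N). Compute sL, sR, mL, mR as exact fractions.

9/13 45/89 -1386/1157 45/89

left sensor world pos  = (4, 7); dL² = 130
right sensor world pos = (6, 7); dR² = 178
sL = 90/130 = 9/13
sR = 90/178 = 45/89
mL = -1·sL + -1·sR = -1386/1157
mR = 0·sL + 1·sR = 45/89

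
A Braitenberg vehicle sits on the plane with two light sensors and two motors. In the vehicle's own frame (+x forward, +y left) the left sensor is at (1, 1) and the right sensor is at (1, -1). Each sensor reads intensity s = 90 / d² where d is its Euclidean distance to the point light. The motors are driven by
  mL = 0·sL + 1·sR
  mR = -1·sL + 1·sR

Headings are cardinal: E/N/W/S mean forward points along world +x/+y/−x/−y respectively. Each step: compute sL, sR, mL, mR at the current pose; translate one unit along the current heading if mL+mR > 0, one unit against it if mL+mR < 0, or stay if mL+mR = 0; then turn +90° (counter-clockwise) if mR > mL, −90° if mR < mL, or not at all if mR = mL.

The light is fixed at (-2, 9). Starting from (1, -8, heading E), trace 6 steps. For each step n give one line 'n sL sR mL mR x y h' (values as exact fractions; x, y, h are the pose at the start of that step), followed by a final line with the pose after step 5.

n=0: pose=(1,-8,E); sL=45/136, sR=9/34; mL=9/34, mR=-9/136; mL+mR=27/136 → advance +1; mR−mL=-45/136 → turn -1·90°
n=1: pose=(2,-8,S); sL=90/349, sR=10/37; mL=10/37, mR=160/12913; mL+mR=3650/12913 → advance +1; mR−mL=-90/349 → turn -1·90°
n=2: pose=(2,-9,W); sL=9/37, sR=45/149; mL=45/149, mR=324/5513; mL+mR=1989/5513 → advance +1; mR−mL=-9/37 → turn -1·90°
n=3: pose=(1,-9,N); sL=90/293, sR=18/61; mL=18/61, mR=-216/17873; mL+mR=5058/17873 → advance +1; mR−mL=-90/293 → turn -1·90°
n=4: pose=(1,-8,E); sL=45/136, sR=9/34; mL=9/34, mR=-9/136; mL+mR=27/136 → advance +1; mR−mL=-45/136 → turn -1·90°
n=5: pose=(2,-8,S); sL=90/349, sR=10/37; mL=10/37, mR=160/12913; mL+mR=3650/12913 → advance +1; mR−mL=-90/349 → turn -1·90°

0 45/136 9/34 9/34 -9/136 1 -8 E
1 90/349 10/37 10/37 160/12913 2 -8 S
2 9/37 45/149 45/149 324/5513 2 -9 W
3 90/293 18/61 18/61 -216/17873 1 -9 N
4 45/136 9/34 9/34 -9/136 1 -8 E
5 90/349 10/37 10/37 160/12913 2 -8 S
final 2 -9 W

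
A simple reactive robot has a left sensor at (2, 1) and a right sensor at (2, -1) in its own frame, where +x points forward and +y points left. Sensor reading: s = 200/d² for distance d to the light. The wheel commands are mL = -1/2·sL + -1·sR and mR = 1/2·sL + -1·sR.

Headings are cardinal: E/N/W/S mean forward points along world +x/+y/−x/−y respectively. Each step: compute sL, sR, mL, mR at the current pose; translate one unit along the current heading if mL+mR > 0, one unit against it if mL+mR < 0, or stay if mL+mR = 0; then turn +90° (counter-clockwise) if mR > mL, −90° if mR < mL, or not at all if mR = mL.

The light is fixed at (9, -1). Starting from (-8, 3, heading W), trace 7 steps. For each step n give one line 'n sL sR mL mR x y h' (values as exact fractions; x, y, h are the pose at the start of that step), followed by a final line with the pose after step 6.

n=0: pose=(-8,3,W); sL=20/37, sR=100/193; mL=-5630/7141, mR=-1770/7141; mL+mR=-200/193 → advance -1; mR−mL=20/37 → turn +1·90°
n=1: pose=(-7,3,S); sL=200/229, sR=200/293; mL=-75100/67097, mR=-16500/67097; mL+mR=-400/293 → advance -1; mR−mL=200/229 → turn +1·90°
n=2: pose=(-7,4,E); sL=25/29, sR=50/53; mL=-4225/3074, mR=-1575/3074; mL+mR=-100/53 → advance -1; mR−mL=25/29 → turn +1·90°
n=3: pose=(-8,4,N); sL=200/373, sR=40/61; mL=-21020/22753, mR=-8820/22753; mL+mR=-80/61 → advance -1; mR−mL=200/373 → turn +1·90°
n=4: pose=(-8,3,W); sL=20/37, sR=100/193; mL=-5630/7141, mR=-1770/7141; mL+mR=-200/193 → advance -1; mR−mL=20/37 → turn +1·90°
n=5: pose=(-7,3,S); sL=200/229, sR=200/293; mL=-75100/67097, mR=-16500/67097; mL+mR=-400/293 → advance -1; mR−mL=200/229 → turn +1·90°
n=6: pose=(-7,4,E); sL=25/29, sR=50/53; mL=-4225/3074, mR=-1575/3074; mL+mR=-100/53 → advance -1; mR−mL=25/29 → turn +1·90°

0 20/37 100/193 -5630/7141 -1770/7141 -8 3 W
1 200/229 200/293 -75100/67097 -16500/67097 -7 3 S
2 25/29 50/53 -4225/3074 -1575/3074 -7 4 E
3 200/373 40/61 -21020/22753 -8820/22753 -8 4 N
4 20/37 100/193 -5630/7141 -1770/7141 -8 3 W
5 200/229 200/293 -75100/67097 -16500/67097 -7 3 S
6 25/29 50/53 -4225/3074 -1575/3074 -7 4 E
final -8 4 N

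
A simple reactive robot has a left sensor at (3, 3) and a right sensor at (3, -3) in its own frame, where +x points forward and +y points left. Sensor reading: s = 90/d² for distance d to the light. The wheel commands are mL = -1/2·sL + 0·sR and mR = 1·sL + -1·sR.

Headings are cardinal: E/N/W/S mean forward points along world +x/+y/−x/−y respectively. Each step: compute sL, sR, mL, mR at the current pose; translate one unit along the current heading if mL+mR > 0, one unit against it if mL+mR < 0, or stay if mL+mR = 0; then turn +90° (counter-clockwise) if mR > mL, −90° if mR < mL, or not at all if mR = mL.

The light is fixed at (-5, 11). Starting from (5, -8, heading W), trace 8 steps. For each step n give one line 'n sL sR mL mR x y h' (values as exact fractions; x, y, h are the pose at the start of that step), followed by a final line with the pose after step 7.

n=0: pose=(5,-8,W); sL=90/533, sR=18/61; mL=-45/533, mR=-4104/32513; mL+mR=-6849/32513 → advance -1; mR−mL=-1359/32513 → turn -1·90°
n=1: pose=(6,-8,N); sL=9/32, sR=45/226; mL=-9/64, mR=297/3616; mL+mR=-423/7232 → advance -1; mR−mL=1611/7232 → turn +1·90°
n=2: pose=(6,-9,W); sL=90/593, sR=90/353; mL=-45/593, mR=-21600/209329; mL+mR=-37485/209329 → advance -1; mR−mL=-5715/209329 → turn -1·90°
n=3: pose=(7,-9,N); sL=9/37, sR=45/257; mL=-9/74, mR=648/9509; mL+mR=-1017/19018 → advance -1; mR−mL=3609/19018 → turn +1·90°
n=4: pose=(7,-10,W); sL=10/73, sR=2/9; mL=-5/73, mR=-56/657; mL+mR=-101/657 → advance -1; mR−mL=-11/657 → turn -1·90°
n=5: pose=(8,-10,N); sL=45/212, sR=9/58; mL=-45/424, mR=351/6148; mL+mR=-603/12296 → advance -1; mR−mL=2007/12296 → turn +1·90°
n=6: pose=(8,-11,W); sL=18/145, sR=90/461; mL=-9/145, mR=-4752/66845; mL+mR=-8901/66845 → advance -1; mR−mL=-603/66845 → turn -1·90°
n=7: pose=(9,-11,N); sL=45/241, sR=9/65; mL=-45/482, mR=756/15665; mL+mR=-1413/31330 → advance -1; mR−mL=4437/31330 → turn +1·90°

0 90/533 18/61 -45/533 -4104/32513 5 -8 W
1 9/32 45/226 -9/64 297/3616 6 -8 N
2 90/593 90/353 -45/593 -21600/209329 6 -9 W
3 9/37 45/257 -9/74 648/9509 7 -9 N
4 10/73 2/9 -5/73 -56/657 7 -10 W
5 45/212 9/58 -45/424 351/6148 8 -10 N
6 18/145 90/461 -9/145 -4752/66845 8 -11 W
7 45/241 9/65 -45/482 756/15665 9 -11 N
final 9 -12 W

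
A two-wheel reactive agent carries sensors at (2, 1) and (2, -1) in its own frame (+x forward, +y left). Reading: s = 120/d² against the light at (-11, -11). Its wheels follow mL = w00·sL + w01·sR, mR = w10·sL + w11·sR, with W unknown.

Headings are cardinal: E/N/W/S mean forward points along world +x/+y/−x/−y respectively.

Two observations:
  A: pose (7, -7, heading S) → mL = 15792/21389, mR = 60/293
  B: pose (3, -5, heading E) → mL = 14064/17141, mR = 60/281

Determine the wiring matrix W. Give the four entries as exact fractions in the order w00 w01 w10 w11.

1 1 0 1/2

obs A: pose=(7,-7,S) → sL=24/73, sR=120/293, mL=15792/21389, mR=60/293
obs B: pose=(3,-5,E) → sL=24/61, sR=120/281, mL=14064/17141, mR=60/281
sensor matrix S = [[24/73, 120/293], [24/61, 120/281]]; det S = -7603200/366628849
solve [mL_A; mL_B] = S·[w00; w01] and [mR_A; mR_B] = S·[w10; w11]:
  w00 = 1, w01 = 1, w10 = 0, w11 = 1/2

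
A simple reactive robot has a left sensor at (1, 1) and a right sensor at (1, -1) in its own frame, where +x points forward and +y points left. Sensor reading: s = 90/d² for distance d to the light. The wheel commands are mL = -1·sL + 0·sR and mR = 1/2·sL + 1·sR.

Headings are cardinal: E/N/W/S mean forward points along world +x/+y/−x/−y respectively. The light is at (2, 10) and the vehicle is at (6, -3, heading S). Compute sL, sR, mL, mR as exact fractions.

left sensor world pos  = (7, -4); dL² = 221
right sensor world pos = (5, -4); dR² = 205
sL = 90/221 = 90/221
sR = 90/205 = 18/41
mL = -1·sL + 0·sR = -90/221
mR = 1/2·sL + 1·sR = 5823/9061

90/221 18/41 -90/221 5823/9061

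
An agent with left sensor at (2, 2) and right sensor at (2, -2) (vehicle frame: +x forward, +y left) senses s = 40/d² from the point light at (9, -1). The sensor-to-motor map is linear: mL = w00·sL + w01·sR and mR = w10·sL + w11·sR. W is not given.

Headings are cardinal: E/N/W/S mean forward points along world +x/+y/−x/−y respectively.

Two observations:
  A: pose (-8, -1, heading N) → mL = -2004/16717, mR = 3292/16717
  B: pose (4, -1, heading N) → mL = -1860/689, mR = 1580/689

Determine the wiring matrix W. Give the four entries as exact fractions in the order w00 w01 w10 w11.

1/2 -1 1 1/2

obs A: pose=(-8,-1,N) → sL=8/73, sR=40/229, mL=-2004/16717, mR=3292/16717
obs B: pose=(4,-1,N) → sL=40/53, sR=40/13, mL=-1860/689, mR=1580/689
sensor matrix S = [[8/73, 40/229], [40/53, 40/13]]; det S = 2365440/11518013
solve [mL_A; mL_B] = S·[w00; w01] and [mR_A; mR_B] = S·[w10; w11]:
  w00 = 1/2, w01 = -1, w10 = 1, w11 = 1/2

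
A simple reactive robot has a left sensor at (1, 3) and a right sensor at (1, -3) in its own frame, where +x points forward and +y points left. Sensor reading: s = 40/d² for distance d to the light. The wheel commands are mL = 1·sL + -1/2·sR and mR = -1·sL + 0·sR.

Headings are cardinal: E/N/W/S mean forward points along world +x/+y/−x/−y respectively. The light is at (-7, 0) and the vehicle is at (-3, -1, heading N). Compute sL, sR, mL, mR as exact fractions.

left sensor world pos  = (-6, 0); dL² = 1
right sensor world pos = (0, 0); dR² = 49
sL = 40/1 = 40
sR = 40/49 = 40/49
mL = 1·sL + -1/2·sR = 1940/49
mR = -1·sL + 0·sR = -40

40 40/49 1940/49 -40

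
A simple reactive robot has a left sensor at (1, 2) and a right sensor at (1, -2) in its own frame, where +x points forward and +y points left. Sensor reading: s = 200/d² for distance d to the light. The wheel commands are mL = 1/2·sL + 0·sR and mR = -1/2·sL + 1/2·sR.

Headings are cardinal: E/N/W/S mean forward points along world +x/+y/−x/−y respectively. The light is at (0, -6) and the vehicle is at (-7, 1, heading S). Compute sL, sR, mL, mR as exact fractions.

left sensor world pos  = (-5, 0); dL² = 61
right sensor world pos = (-9, 0); dR² = 117
sL = 200/61 = 200/61
sR = 200/117 = 200/117
mL = 1/2·sL + 0·sR = 100/61
mR = -1/2·sL + 1/2·sR = -5600/7137

200/61 200/117 100/61 -5600/7137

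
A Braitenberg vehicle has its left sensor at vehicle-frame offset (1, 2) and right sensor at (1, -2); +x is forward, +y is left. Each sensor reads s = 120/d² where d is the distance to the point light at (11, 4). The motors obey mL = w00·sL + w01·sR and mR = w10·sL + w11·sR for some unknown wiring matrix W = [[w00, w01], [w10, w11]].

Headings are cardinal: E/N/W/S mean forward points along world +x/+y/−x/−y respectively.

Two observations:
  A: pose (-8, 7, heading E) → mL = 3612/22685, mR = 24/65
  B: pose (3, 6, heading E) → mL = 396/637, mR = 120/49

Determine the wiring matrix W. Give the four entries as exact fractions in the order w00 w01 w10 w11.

1 -1/2 0 1

obs A: pose=(-8,7,E) → sL=120/349, sR=24/65, mL=3612/22685, mR=24/65
obs B: pose=(3,6,E) → sL=24/13, sR=120/49, mL=396/637, mR=120/49
sensor matrix S = [[120/349, 24/65], [24/13, 120/49]]; det S = 2317824/14450345
solve [mL_A; mL_B] = S·[w00; w01] and [mR_A; mR_B] = S·[w10; w11]:
  w00 = 1, w01 = -1/2, w10 = 0, w11 = 1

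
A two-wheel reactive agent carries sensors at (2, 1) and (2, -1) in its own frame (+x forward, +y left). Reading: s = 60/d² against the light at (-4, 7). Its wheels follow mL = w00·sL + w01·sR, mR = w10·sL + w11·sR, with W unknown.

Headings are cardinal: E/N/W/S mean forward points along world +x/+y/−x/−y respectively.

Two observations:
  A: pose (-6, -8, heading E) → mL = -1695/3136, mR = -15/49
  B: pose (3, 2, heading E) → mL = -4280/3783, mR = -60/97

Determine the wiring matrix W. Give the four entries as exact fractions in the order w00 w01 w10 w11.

-1 -1 -1 0

obs A: pose=(-6,-8,E) → sL=15/49, sR=15/64, mL=-1695/3136, mR=-15/49
obs B: pose=(3,2,E) → sL=60/97, sR=20/39, mL=-4280/3783, mR=-60/97
sensor matrix S = [[15/49, 15/64], [60/97, 20/39]]; det S = 11875/988624
solve [mL_A; mL_B] = S·[w00; w01] and [mR_A; mR_B] = S·[w10; w11]:
  w00 = -1, w01 = -1, w10 = -1, w11 = 0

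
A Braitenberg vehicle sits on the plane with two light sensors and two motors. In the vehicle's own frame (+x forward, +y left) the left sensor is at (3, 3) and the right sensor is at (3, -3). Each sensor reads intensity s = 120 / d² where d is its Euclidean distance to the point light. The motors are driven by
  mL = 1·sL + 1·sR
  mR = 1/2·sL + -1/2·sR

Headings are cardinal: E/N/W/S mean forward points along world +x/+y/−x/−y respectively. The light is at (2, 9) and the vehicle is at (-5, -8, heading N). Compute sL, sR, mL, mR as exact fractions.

left sensor world pos  = (-8, -5); dL² = 296
right sensor world pos = (-2, -5); dR² = 212
sL = 120/296 = 15/37
sR = 120/212 = 30/53
mL = 1·sL + 1·sR = 1905/1961
mR = 1/2·sL + -1/2·sR = -315/3922

15/37 30/53 1905/1961 -315/3922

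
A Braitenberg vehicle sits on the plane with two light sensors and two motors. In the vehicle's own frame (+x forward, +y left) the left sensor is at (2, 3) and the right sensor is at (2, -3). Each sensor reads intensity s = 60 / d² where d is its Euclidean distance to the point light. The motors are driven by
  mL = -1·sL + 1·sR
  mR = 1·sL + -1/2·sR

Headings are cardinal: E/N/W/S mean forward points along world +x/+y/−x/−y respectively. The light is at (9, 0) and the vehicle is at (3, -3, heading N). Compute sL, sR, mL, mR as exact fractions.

left sensor world pos  = (0, -1); dL² = 82
right sensor world pos = (6, -1); dR² = 10
sL = 60/82 = 30/41
sR = 60/10 = 6
mL = -1·sL + 1·sR = 216/41
mR = 1·sL + -1/2·sR = -93/41

30/41 6 216/41 -93/41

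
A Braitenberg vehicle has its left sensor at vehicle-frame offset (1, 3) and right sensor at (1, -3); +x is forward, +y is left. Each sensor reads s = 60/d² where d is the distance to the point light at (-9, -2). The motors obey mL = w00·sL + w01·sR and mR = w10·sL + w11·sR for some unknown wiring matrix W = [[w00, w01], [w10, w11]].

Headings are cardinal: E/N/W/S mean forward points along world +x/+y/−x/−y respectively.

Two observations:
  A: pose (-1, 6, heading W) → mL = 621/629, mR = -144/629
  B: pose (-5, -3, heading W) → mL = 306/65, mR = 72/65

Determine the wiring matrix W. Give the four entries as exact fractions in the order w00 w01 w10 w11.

obs A: pose=(-1,6,W) → sL=30/37, sR=6/17, mL=621/629, mR=-144/629
obs B: pose=(-5,-3,W) → sL=12/5, sR=60/13, mL=306/65, mR=72/65
sensor matrix S = [[30/37, 6/17], [12/5, 60/13]]; det S = 118368/40885
solve [mL_A; mL_B] = S·[w00; w01] and [mR_A; mR_B] = S·[w10; w11]:
  w00 = 1, w01 = 1/2, w10 = -1/2, w11 = 1/2

1 1/2 -1/2 1/2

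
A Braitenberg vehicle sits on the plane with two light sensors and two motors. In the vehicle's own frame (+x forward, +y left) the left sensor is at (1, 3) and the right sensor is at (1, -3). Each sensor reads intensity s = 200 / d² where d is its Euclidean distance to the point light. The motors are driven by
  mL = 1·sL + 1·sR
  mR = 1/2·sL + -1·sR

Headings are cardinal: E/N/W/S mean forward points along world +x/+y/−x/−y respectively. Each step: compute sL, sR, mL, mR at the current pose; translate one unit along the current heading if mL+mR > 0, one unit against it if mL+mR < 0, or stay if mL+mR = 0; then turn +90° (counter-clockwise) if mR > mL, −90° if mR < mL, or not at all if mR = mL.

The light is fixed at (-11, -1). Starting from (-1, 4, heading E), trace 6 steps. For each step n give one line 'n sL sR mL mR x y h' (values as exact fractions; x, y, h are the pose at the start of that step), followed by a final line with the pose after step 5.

0 40/37 8/5 496/185 -196/185 -1 4 E
1 50/53 5/2 365/106 -215/106 0 4 S
2 200/101 200/149 50000/15049 -5300/15049 0 3 W
3 100/37 100/97 13400/3589 1150/3589 -1 3 N
4 40/37 8/5 496/185 -196/185 -1 4 E
5 50/53 5/2 365/106 -215/106 0 4 S
final 0 3 W

n=0: pose=(-1,4,E); sL=40/37, sR=8/5; mL=496/185, mR=-196/185; mL+mR=60/37 → advance +1; mR−mL=-692/185 → turn -1·90°
n=1: pose=(0,4,S); sL=50/53, sR=5/2; mL=365/106, mR=-215/106; mL+mR=75/53 → advance +1; mR−mL=-290/53 → turn -1·90°
n=2: pose=(0,3,W); sL=200/101, sR=200/149; mL=50000/15049, mR=-5300/15049; mL+mR=300/101 → advance +1; mR−mL=-55300/15049 → turn -1·90°
n=3: pose=(-1,3,N); sL=100/37, sR=100/97; mL=13400/3589, mR=1150/3589; mL+mR=150/37 → advance +1; mR−mL=-12250/3589 → turn -1·90°
n=4: pose=(-1,4,E); sL=40/37, sR=8/5; mL=496/185, mR=-196/185; mL+mR=60/37 → advance +1; mR−mL=-692/185 → turn -1·90°
n=5: pose=(0,4,S); sL=50/53, sR=5/2; mL=365/106, mR=-215/106; mL+mR=75/53 → advance +1; mR−mL=-290/53 → turn -1·90°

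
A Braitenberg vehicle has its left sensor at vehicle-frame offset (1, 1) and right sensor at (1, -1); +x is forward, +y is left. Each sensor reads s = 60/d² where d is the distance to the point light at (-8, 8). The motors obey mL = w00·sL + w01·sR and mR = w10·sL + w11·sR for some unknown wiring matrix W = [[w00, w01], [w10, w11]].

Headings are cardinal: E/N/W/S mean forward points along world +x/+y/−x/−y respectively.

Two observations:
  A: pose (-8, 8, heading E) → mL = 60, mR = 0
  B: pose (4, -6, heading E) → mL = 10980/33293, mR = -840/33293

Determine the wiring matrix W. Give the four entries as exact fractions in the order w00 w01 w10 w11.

1 1 -1 1

obs A: pose=(-8,8,E) → sL=30, sR=30, mL=60, mR=0
obs B: pose=(4,-6,E) → sL=30/169, sR=30/197, mL=10980/33293, mR=-840/33293
sensor matrix S = [[30, 30], [30/169, 30/197]]; det S = -25200/33293
solve [mL_A; mL_B] = S·[w00; w01] and [mR_A; mR_B] = S·[w10; w11]:
  w00 = 1, w01 = 1, w10 = -1, w11 = 1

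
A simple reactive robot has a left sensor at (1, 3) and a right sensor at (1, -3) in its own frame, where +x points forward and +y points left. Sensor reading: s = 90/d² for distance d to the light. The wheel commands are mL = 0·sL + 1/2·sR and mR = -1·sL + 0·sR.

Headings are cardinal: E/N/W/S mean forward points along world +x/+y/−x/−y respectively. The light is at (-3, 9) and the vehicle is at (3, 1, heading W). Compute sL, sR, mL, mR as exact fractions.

left sensor world pos  = (2, -2); dL² = 146
right sensor world pos = (2, 4); dR² = 50
sL = 90/146 = 45/73
sR = 90/50 = 9/5
mL = 0·sL + 1/2·sR = 9/10
mR = -1·sL + 0·sR = -45/73

45/73 9/5 9/10 -45/73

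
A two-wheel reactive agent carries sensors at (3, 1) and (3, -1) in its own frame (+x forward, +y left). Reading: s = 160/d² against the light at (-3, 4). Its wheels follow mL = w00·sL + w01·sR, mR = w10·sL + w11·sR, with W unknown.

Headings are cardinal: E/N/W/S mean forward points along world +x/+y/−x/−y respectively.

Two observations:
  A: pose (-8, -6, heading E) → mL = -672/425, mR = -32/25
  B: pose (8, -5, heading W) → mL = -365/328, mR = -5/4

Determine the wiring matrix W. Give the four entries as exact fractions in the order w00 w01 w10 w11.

obs A: pose=(-8,-6,E) → sL=32/17, sR=32/25, mL=-672/425, mR=-32/25
obs B: pose=(8,-5,W) → sL=40/41, sR=5/4, mL=-365/328, mR=-5/4
sensor matrix S = [[32/17, 32/25], [40/41, 5/4]]; det S = 3848/3485
solve [mL_A; mL_B] = S·[w00; w01] and [mR_A; mR_B] = S·[w10; w11]:
  w00 = -1/2, w01 = -1/2, w10 = 0, w11 = -1

-1/2 -1/2 0 -1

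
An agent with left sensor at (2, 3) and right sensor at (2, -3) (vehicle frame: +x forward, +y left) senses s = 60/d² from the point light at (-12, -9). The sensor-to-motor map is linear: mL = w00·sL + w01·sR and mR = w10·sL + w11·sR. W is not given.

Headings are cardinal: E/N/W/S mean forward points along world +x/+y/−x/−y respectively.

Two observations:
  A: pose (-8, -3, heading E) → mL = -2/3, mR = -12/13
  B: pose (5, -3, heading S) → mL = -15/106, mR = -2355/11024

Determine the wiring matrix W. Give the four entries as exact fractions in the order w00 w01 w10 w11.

obs A: pose=(-8,-3,E) → sL=20/39, sR=4/3, mL=-2/3, mR=-12/13
obs B: pose=(5,-3,S) → sL=15/104, sR=15/53, mL=-15/106, mR=-2355/11024
sensor matrix S = [[20/39, 4/3], [15/104, 15/53]]; det S = -5/106
solve [mL_A; mL_B] = S·[w00; w01] and [mR_A; mR_B] = S·[w10; w11]:
  w00 = 0, w01 = -1/2, w10 = -1/2, w11 = -1/2

0 -1/2 -1/2 -1/2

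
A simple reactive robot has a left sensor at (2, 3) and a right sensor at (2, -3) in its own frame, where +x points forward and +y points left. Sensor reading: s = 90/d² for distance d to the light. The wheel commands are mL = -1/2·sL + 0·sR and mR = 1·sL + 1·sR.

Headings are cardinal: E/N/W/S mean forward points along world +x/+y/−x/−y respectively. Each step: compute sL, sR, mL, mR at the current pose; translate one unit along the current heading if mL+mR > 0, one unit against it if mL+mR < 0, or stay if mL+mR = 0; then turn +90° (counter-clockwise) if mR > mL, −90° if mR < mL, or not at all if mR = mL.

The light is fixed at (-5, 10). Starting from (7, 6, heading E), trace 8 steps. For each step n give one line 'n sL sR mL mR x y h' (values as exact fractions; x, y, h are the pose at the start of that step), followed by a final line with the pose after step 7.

n=0: pose=(7,6,E); sL=90/197, sR=18/49; mL=-45/197, mR=7956/9653; mL+mR=5751/9653 → advance +1; mR−mL=10161/9653 → turn +1·90°
n=1: pose=(8,6,N); sL=45/52, sR=9/26; mL=-45/104, mR=63/52; mL+mR=81/104 → advance +1; mR−mL=171/104 → turn +1·90°
n=2: pose=(8,7,W); sL=90/157, sR=90/121; mL=-45/157, mR=25020/18997; mL+mR=19575/18997 → advance +1; mR−mL=30465/18997 → turn +1·90°
n=3: pose=(7,7,S); sL=9/25, sR=45/53; mL=-9/50, mR=1602/1325; mL+mR=2727/2650 → advance +1; mR−mL=3681/2650 → turn +1·90°
n=4: pose=(7,6,E); sL=90/197, sR=18/49; mL=-45/197, mR=7956/9653; mL+mR=5751/9653 → advance +1; mR−mL=10161/9653 → turn +1·90°
n=5: pose=(8,6,N); sL=45/52, sR=9/26; mL=-45/104, mR=63/52; mL+mR=81/104 → advance +1; mR−mL=171/104 → turn +1·90°
n=6: pose=(8,7,W); sL=90/157, sR=90/121; mL=-45/157, mR=25020/18997; mL+mR=19575/18997 → advance +1; mR−mL=30465/18997 → turn +1·90°
n=7: pose=(7,7,S); sL=9/25, sR=45/53; mL=-9/50, mR=1602/1325; mL+mR=2727/2650 → advance +1; mR−mL=3681/2650 → turn +1·90°

0 90/197 18/49 -45/197 7956/9653 7 6 E
1 45/52 9/26 -45/104 63/52 8 6 N
2 90/157 90/121 -45/157 25020/18997 8 7 W
3 9/25 45/53 -9/50 1602/1325 7 7 S
4 90/197 18/49 -45/197 7956/9653 7 6 E
5 45/52 9/26 -45/104 63/52 8 6 N
6 90/157 90/121 -45/157 25020/18997 8 7 W
7 9/25 45/53 -9/50 1602/1325 7 7 S
final 7 6 E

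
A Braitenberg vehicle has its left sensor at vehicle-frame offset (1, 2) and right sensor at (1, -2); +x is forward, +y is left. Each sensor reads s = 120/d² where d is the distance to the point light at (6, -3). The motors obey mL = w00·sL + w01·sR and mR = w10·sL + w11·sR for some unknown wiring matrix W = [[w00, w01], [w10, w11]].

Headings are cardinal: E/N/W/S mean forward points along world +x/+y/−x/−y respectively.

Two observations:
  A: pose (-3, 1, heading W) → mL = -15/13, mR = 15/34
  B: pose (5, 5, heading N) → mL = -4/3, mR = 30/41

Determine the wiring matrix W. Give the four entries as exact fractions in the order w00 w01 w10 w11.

-1 0 0 1/2

obs A: pose=(-3,1,W) → sL=15/13, sR=15/17, mL=-15/13, mR=15/34
obs B: pose=(5,5,N) → sL=4/3, sR=60/41, mL=-4/3, mR=30/41
sensor matrix S = [[15/13, 15/17], [4/3, 60/41]]; det S = 4640/9061
solve [mL_A; mL_B] = S·[w00; w01] and [mR_A; mR_B] = S·[w10; w11]:
  w00 = -1, w01 = 0, w10 = 0, w11 = 1/2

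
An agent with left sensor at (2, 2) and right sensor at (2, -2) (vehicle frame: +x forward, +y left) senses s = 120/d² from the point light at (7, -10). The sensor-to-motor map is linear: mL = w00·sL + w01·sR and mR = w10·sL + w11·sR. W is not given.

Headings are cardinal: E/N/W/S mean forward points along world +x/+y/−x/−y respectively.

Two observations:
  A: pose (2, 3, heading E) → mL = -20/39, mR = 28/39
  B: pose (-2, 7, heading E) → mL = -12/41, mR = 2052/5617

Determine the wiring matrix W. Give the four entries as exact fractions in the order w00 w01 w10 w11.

-1 0 1/2 1/2

obs A: pose=(2,3,E) → sL=20/39, sR=12/13, mL=-20/39, mR=28/39
obs B: pose=(-2,7,E) → sL=12/41, sR=60/137, mL=-12/41, mR=2052/5617
sensor matrix S = [[20/39, 12/13], [12/41, 60/137]]; det S = -256/5617
solve [mL_A; mL_B] = S·[w00; w01] and [mR_A; mR_B] = S·[w10; w11]:
  w00 = -1, w01 = 0, w10 = 1/2, w11 = 1/2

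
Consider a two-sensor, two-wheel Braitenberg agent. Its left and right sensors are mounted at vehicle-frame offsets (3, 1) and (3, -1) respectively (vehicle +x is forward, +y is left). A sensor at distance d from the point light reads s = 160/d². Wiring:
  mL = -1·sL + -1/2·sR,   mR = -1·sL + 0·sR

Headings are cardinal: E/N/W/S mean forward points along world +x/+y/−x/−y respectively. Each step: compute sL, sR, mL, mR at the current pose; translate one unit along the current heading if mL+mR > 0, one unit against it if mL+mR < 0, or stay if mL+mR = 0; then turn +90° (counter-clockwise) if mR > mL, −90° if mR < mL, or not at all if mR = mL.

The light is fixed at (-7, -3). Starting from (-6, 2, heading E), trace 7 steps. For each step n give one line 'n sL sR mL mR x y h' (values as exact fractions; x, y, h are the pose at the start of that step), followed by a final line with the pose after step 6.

0 40/13 5 -145/26 -40/13 -6 2 E
1 32/13 32/13 -48/13 -32/13 -7 2 N
2 80/9 80/17 -1720/153 -80/9 -7 1 W
3 32 160 -112 -32 -6 1 S
4 40/13 5 -145/26 -40/13 -6 2 E
5 32/13 32/13 -48/13 -32/13 -7 2 N
6 80/9 80/17 -1720/153 -80/9 -7 1 W
final -6 1 S

n=0: pose=(-6,2,E); sL=40/13, sR=5; mL=-145/26, mR=-40/13; mL+mR=-225/26 → advance -1; mR−mL=5/2 → turn +1·90°
n=1: pose=(-7,2,N); sL=32/13, sR=32/13; mL=-48/13, mR=-32/13; mL+mR=-80/13 → advance -1; mR−mL=16/13 → turn +1·90°
n=2: pose=(-7,1,W); sL=80/9, sR=80/17; mL=-1720/153, mR=-80/9; mL+mR=-3080/153 → advance -1; mR−mL=40/17 → turn +1·90°
n=3: pose=(-6,1,S); sL=32, sR=160; mL=-112, mR=-32; mL+mR=-144 → advance -1; mR−mL=80 → turn +1·90°
n=4: pose=(-6,2,E); sL=40/13, sR=5; mL=-145/26, mR=-40/13; mL+mR=-225/26 → advance -1; mR−mL=5/2 → turn +1·90°
n=5: pose=(-7,2,N); sL=32/13, sR=32/13; mL=-48/13, mR=-32/13; mL+mR=-80/13 → advance -1; mR−mL=16/13 → turn +1·90°
n=6: pose=(-7,1,W); sL=80/9, sR=80/17; mL=-1720/153, mR=-80/9; mL+mR=-3080/153 → advance -1; mR−mL=40/17 → turn +1·90°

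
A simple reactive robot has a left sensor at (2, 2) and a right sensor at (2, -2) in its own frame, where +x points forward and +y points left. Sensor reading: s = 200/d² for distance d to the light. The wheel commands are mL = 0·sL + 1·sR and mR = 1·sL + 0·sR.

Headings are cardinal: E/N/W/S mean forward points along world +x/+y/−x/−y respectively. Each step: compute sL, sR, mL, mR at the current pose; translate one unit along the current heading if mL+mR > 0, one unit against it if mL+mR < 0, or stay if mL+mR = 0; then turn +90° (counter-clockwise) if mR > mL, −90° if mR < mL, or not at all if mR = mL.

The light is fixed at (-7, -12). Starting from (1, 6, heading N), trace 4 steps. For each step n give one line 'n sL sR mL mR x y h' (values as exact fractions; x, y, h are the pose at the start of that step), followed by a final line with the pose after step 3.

0 50/109 2/5 2/5 50/109 1 6 N
1 8/13 200/477 200/477 8/13 1 7 W
2 20/37 100/157 100/157 20/37 0 7 S
3 200/281 8/17 8/17 200/281 0 6 W
final -1 6 S

n=0: pose=(1,6,N); sL=50/109, sR=2/5; mL=2/5, mR=50/109; mL+mR=468/545 → advance +1; mR−mL=32/545 → turn +1·90°
n=1: pose=(1,7,W); sL=8/13, sR=200/477; mL=200/477, mR=8/13; mL+mR=6416/6201 → advance +1; mR−mL=1216/6201 → turn +1·90°
n=2: pose=(0,7,S); sL=20/37, sR=100/157; mL=100/157, mR=20/37; mL+mR=6840/5809 → advance +1; mR−mL=-560/5809 → turn -1·90°
n=3: pose=(0,6,W); sL=200/281, sR=8/17; mL=8/17, mR=200/281; mL+mR=5648/4777 → advance +1; mR−mL=1152/4777 → turn +1·90°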